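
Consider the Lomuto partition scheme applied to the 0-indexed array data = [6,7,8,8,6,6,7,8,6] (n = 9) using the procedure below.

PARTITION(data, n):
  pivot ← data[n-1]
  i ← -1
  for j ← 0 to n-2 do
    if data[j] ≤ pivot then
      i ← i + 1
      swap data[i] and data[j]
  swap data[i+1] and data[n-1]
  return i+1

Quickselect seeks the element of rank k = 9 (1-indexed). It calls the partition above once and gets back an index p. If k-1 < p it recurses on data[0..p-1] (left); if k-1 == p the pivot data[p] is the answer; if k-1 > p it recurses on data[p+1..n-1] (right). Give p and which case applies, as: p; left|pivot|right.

pivot = data[8] = 6; i = -1
j=0: data[0]=6 ≤ 6 → i=0, swap data[0],data[0] (no change) → [6,7,8,8,6,6,7,8,6]
j=1: data[1]=7 > 6 → no swap
j=2: data[2]=8 > 6 → no swap
j=3: data[3]=8 > 6 → no swap
j=4: data[4]=6 ≤ 6 → i=1, swap data[1],data[4] → [6,6,8,8,7,6,7,8,6]
j=5: data[5]=6 ≤ 6 → i=2, swap data[2],data[5] → [6,6,6,8,7,8,7,8,6]
j=6: data[6]=7 > 6 → no swap
j=7: data[7]=8 > 6 → no swap
final swap data[3],data[8] → [6,6,6,6,7,8,7,8,8]; return 3
p = 3; k-1 = 8 > 3 ⇒ right

3; right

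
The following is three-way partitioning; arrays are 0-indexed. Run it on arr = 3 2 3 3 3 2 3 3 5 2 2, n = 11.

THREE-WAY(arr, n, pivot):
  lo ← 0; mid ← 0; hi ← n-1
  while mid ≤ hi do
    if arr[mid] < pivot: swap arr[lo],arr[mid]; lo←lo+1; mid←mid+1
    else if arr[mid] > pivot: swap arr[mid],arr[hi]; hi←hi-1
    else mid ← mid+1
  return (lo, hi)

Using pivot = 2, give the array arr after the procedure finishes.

lo=0 mid=0 hi=10
3>2: swap(0,10), hi=9 ⇒ 2 2 3 3 3 2 3 3 5 2 3
2=2: mid=1
2=2: mid=2
3>2: swap(2,9), hi=8 ⇒ 2 2 2 3 3 2 3 3 5 3 3
2=2: mid=3
3>2: swap(3,8), hi=7 ⇒ 2 2 2 5 3 2 3 3 3 3 3
5>2: swap(3,7), hi=6 ⇒ 2 2 2 3 3 2 3 5 3 3 3
3>2: swap(3,6), hi=5 ⇒ 2 2 2 3 3 2 3 5 3 3 3
3>2: swap(3,5), hi=4 ⇒ 2 2 2 2 3 3 3 5 3 3 3
2=2: mid=4
3>2: swap(4,4), hi=3 ⇒ 2 2 2 2 3 3 3 5 3 3 3
done. lo=0 hi=3; arr=2 2 2 2 3 3 3 5 3 3 3

2 2 2 2 3 3 3 5 3 3 3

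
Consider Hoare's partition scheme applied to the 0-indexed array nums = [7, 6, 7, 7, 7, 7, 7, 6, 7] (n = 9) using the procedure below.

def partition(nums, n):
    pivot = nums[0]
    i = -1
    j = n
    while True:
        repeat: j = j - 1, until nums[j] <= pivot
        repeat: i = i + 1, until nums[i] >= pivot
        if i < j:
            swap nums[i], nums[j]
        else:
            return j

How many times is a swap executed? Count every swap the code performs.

pivot=7
j stops at 8 (7), i stops at 0 (7); swap ⇒ [7, 6, 7, 7, 7, 7, 7, 6, 7]
j stops at 7 (6), i stops at 2 (7); swap ⇒ [7, 6, 6, 7, 7, 7, 7, 7, 7]
j stops at 6 (7), i stops at 3 (7); swap ⇒ [7, 6, 6, 7, 7, 7, 7, 7, 7]
j stops at 5 (7), i stops at 4 (7); swap ⇒ [7, 6, 6, 7, 7, 7, 7, 7, 7]
j stops at 4, i stops at 5; i≥j ⇒ return 4. nums=[7, 6, 6, 7, 7, 7, 7, 7, 7]

4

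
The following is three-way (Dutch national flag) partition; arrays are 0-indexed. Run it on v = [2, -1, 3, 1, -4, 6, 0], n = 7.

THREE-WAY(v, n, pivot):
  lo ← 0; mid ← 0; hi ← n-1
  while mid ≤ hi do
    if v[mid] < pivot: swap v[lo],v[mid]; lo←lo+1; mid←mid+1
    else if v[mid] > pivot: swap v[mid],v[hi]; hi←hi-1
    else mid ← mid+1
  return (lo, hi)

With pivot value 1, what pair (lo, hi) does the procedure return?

lo=0 mid=0 hi=6
2>1: swap(0,6), hi=5 ⇒ [0, -1, 3, 1, -4, 6, 2]
0<1: swap(0,0), lo=1 mid=1 ⇒ [0, -1, 3, 1, -4, 6, 2]
-1<1: swap(1,1), lo=2 mid=2 ⇒ [0, -1, 3, 1, -4, 6, 2]
3>1: swap(2,5), hi=4 ⇒ [0, -1, 6, 1, -4, 3, 2]
6>1: swap(2,4), hi=3 ⇒ [0, -1, -4, 1, 6, 3, 2]
-4<1: swap(2,2), lo=3 mid=3 ⇒ [0, -1, -4, 1, 6, 3, 2]
1=1: mid=4
done. lo=3 hi=3; v=[0, -1, -4, 1, 6, 3, 2]

(3, 3)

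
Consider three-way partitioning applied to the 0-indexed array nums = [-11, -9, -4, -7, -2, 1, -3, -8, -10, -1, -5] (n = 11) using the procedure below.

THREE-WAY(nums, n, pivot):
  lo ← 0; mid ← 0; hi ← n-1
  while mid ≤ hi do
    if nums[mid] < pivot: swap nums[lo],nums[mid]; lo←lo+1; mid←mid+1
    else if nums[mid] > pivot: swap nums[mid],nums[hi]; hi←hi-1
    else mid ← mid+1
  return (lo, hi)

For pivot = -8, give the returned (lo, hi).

(3, 3)

lo=0 mid=0 hi=10
-11<-8: swap(0,0), lo=1 mid=1 ⇒ [-11, -9, -4, -7, -2, 1, -3, -8, -10, -1, -5]
-9<-8: swap(1,1), lo=2 mid=2 ⇒ [-11, -9, -4, -7, -2, 1, -3, -8, -10, -1, -5]
-4>-8: swap(2,10), hi=9 ⇒ [-11, -9, -5, -7, -2, 1, -3, -8, -10, -1, -4]
-5>-8: swap(2,9), hi=8 ⇒ [-11, -9, -1, -7, -2, 1, -3, -8, -10, -5, -4]
-1>-8: swap(2,8), hi=7 ⇒ [-11, -9, -10, -7, -2, 1, -3, -8, -1, -5, -4]
-10<-8: swap(2,2), lo=3 mid=3 ⇒ [-11, -9, -10, -7, -2, 1, -3, -8, -1, -5, -4]
-7>-8: swap(3,7), hi=6 ⇒ [-11, -9, -10, -8, -2, 1, -3, -7, -1, -5, -4]
-8=-8: mid=4
-2>-8: swap(4,6), hi=5 ⇒ [-11, -9, -10, -8, -3, 1, -2, -7, -1, -5, -4]
-3>-8: swap(4,5), hi=4 ⇒ [-11, -9, -10, -8, 1, -3, -2, -7, -1, -5, -4]
1>-8: swap(4,4), hi=3 ⇒ [-11, -9, -10, -8, 1, -3, -2, -7, -1, -5, -4]
done. lo=3 hi=3; nums=[-11, -9, -10, -8, 1, -3, -2, -7, -1, -5, -4]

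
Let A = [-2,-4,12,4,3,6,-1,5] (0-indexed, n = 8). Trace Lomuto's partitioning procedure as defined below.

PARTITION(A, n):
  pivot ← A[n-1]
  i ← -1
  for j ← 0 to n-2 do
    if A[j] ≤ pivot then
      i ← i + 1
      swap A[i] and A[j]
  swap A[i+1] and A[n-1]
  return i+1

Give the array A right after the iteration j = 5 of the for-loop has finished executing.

[-2,-4,4,3,12,6,-1,5]

pivot = A[7] = 5; i = -1
j=0: A[0]=-2 ≤ 5 → i=0, swap A[0],A[0] (no change) → [-2,-4,12,4,3,6,-1,5]
j=1: A[1]=-4 ≤ 5 → i=1, swap A[1],A[1] (no change) → [-2,-4,12,4,3,6,-1,5]
j=2: A[2]=12 > 5 → no swap
j=3: A[3]=4 ≤ 5 → i=2, swap A[2],A[3] → [-2,-4,4,12,3,6,-1,5]
j=4: A[4]=3 ≤ 5 → i=3, swap A[3],A[4] → [-2,-4,4,3,12,6,-1,5]
j=5: A[5]=6 > 5 → no swap
(after j=5) A = [-2,-4,4,3,12,6,-1,5]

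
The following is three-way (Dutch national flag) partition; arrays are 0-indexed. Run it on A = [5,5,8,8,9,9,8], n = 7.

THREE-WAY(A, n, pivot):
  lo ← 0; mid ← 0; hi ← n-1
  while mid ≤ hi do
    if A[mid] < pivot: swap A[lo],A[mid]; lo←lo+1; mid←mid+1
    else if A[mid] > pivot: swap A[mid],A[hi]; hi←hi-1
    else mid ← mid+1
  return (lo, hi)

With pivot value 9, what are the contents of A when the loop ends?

[5,5,8,8,8,9,9]

pivot = 9; lo=0, mid=0, hi=6
A[mid]=5<9: swap A[0],A[0]; lo=1,mid=1 → [5,5,8,8,9,9,8]
A[mid]=5<9: swap A[1],A[1]; lo=2,mid=2 → [5,5,8,8,9,9,8]
A[mid]=8<9: swap A[2],A[2]; lo=3,mid=3 → [5,5,8,8,9,9,8]
A[mid]=8<9: swap A[3],A[3]; lo=4,mid=4 → [5,5,8,8,9,9,8]
A[mid]=9=9: mid=5
A[mid]=9=9: mid=6
A[mid]=8<9: swap A[4],A[6]; lo=5,mid=7 → [5,5,8,8,8,9,9]
end: lo=5, hi=6; A = [5,5,8,8,8,9,9]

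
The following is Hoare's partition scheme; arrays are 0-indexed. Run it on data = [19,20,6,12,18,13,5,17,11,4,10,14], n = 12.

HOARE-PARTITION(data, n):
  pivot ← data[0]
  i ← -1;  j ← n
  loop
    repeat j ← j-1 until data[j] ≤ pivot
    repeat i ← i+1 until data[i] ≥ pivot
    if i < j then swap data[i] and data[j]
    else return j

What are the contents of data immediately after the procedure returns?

pivot = data[0] = 19; i = -1, j = 12
j→11 (data[11]=14≤19), i→0 (data[0]=19≥19); i<j, swap → [14,20,6,12,18,13,5,17,11,4,10,19]
j→10 (data[10]=10≤19), i→1 (data[1]=20≥19); i<j, swap → [14,10,6,12,18,13,5,17,11,4,20,19]
j→9, i→10; i≥j, return j=9. data = [14,10,6,12,18,13,5,17,11,4,20,19]

[14,10,6,12,18,13,5,17,11,4,20,19]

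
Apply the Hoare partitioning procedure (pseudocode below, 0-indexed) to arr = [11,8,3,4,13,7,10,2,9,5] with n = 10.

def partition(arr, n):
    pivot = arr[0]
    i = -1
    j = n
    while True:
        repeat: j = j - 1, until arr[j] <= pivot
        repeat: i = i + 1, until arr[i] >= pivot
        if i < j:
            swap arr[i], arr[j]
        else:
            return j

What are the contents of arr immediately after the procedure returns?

pivot = arr[0] = 11; i = -1, j = 10
j→9 (arr[9]=5≤11), i→0 (arr[0]=11≥11); i<j, swap → [5,8,3,4,13,7,10,2,9,11]
j→8 (arr[8]=9≤11), i→4 (arr[4]=13≥11); i<j, swap → [5,8,3,4,9,7,10,2,13,11]
j→7, i→8; i≥j, return j=7. arr = [5,8,3,4,9,7,10,2,13,11]

[5,8,3,4,9,7,10,2,13,11]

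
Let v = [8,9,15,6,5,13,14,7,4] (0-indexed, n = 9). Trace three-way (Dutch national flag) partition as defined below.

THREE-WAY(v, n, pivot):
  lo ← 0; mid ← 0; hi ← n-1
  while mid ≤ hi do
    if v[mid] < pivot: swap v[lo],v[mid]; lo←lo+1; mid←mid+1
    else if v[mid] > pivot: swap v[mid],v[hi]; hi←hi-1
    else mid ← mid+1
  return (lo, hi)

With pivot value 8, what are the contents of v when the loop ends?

lo=0 mid=0 hi=8
8=8: mid=1
9>8: swap(1,8), hi=7 ⇒ [8,4,15,6,5,13,14,7,9]
4<8: swap(0,1), lo=1 mid=2 ⇒ [4,8,15,6,5,13,14,7,9]
15>8: swap(2,7), hi=6 ⇒ [4,8,7,6,5,13,14,15,9]
7<8: swap(1,2), lo=2 mid=3 ⇒ [4,7,8,6,5,13,14,15,9]
6<8: swap(2,3), lo=3 mid=4 ⇒ [4,7,6,8,5,13,14,15,9]
5<8: swap(3,4), lo=4 mid=5 ⇒ [4,7,6,5,8,13,14,15,9]
13>8: swap(5,6), hi=5 ⇒ [4,7,6,5,8,14,13,15,9]
14>8: swap(5,5), hi=4 ⇒ [4,7,6,5,8,14,13,15,9]
done. lo=4 hi=4; v=[4,7,6,5,8,14,13,15,9]

[4,7,6,5,8,14,13,15,9]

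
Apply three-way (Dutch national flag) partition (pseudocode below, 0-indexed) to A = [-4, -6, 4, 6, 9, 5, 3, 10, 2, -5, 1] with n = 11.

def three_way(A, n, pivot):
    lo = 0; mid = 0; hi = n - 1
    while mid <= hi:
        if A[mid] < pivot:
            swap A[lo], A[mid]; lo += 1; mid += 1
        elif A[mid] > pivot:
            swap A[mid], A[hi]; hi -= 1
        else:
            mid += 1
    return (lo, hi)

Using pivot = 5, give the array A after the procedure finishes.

[-4, -6, 4, 1, -5, 3, 2, 5, 10, 9, 6]

pivot = 5; lo=0, mid=0, hi=10
A[mid]=-4<5: swap A[0],A[0]; lo=1,mid=1 → [-4, -6, 4, 6, 9, 5, 3, 10, 2, -5, 1]
A[mid]=-6<5: swap A[1],A[1]; lo=2,mid=2 → [-4, -6, 4, 6, 9, 5, 3, 10, 2, -5, 1]
A[mid]=4<5: swap A[2],A[2]; lo=3,mid=3 → [-4, -6, 4, 6, 9, 5, 3, 10, 2, -5, 1]
A[mid]=6>5: swap A[3],A[10]; hi=9 → [-4, -6, 4, 1, 9, 5, 3, 10, 2, -5, 6]
A[mid]=1<5: swap A[3],A[3]; lo=4,mid=4 → [-4, -6, 4, 1, 9, 5, 3, 10, 2, -5, 6]
A[mid]=9>5: swap A[4],A[9]; hi=8 → [-4, -6, 4, 1, -5, 5, 3, 10, 2, 9, 6]
A[mid]=-5<5: swap A[4],A[4]; lo=5,mid=5 → [-4, -6, 4, 1, -5, 5, 3, 10, 2, 9, 6]
A[mid]=5=5: mid=6
A[mid]=3<5: swap A[5],A[6]; lo=6,mid=7 → [-4, -6, 4, 1, -5, 3, 5, 10, 2, 9, 6]
A[mid]=10>5: swap A[7],A[8]; hi=7 → [-4, -6, 4, 1, -5, 3, 5, 2, 10, 9, 6]
A[mid]=2<5: swap A[6],A[7]; lo=7,mid=8 → [-4, -6, 4, 1, -5, 3, 2, 5, 10, 9, 6]
end: lo=7, hi=7; A = [-4, -6, 4, 1, -5, 3, 2, 5, 10, 9, 6]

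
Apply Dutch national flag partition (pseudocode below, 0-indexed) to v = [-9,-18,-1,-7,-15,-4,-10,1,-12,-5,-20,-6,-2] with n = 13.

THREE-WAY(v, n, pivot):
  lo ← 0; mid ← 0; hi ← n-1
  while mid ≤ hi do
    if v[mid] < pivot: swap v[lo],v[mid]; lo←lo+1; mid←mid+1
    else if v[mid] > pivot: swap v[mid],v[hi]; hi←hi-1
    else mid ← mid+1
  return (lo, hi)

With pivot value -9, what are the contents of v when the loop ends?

[-18,-20,-12,-15,-10,-9,1,-4,-5,-7,-6,-2,-1]

lo=0 mid=0 hi=12
-9=-9: mid=1
-18<-9: swap(0,1), lo=1 mid=2 ⇒ [-18,-9,-1,-7,-15,-4,-10,1,-12,-5,-20,-6,-2]
-1>-9: swap(2,12), hi=11 ⇒ [-18,-9,-2,-7,-15,-4,-10,1,-12,-5,-20,-6,-1]
-2>-9: swap(2,11), hi=10 ⇒ [-18,-9,-6,-7,-15,-4,-10,1,-12,-5,-20,-2,-1]
-6>-9: swap(2,10), hi=9 ⇒ [-18,-9,-20,-7,-15,-4,-10,1,-12,-5,-6,-2,-1]
-20<-9: swap(1,2), lo=2 mid=3 ⇒ [-18,-20,-9,-7,-15,-4,-10,1,-12,-5,-6,-2,-1]
-7>-9: swap(3,9), hi=8 ⇒ [-18,-20,-9,-5,-15,-4,-10,1,-12,-7,-6,-2,-1]
-5>-9: swap(3,8), hi=7 ⇒ [-18,-20,-9,-12,-15,-4,-10,1,-5,-7,-6,-2,-1]
-12<-9: swap(2,3), lo=3 mid=4 ⇒ [-18,-20,-12,-9,-15,-4,-10,1,-5,-7,-6,-2,-1]
-15<-9: swap(3,4), lo=4 mid=5 ⇒ [-18,-20,-12,-15,-9,-4,-10,1,-5,-7,-6,-2,-1]
-4>-9: swap(5,7), hi=6 ⇒ [-18,-20,-12,-15,-9,1,-10,-4,-5,-7,-6,-2,-1]
1>-9: swap(5,6), hi=5 ⇒ [-18,-20,-12,-15,-9,-10,1,-4,-5,-7,-6,-2,-1]
-10<-9: swap(4,5), lo=5 mid=6 ⇒ [-18,-20,-12,-15,-10,-9,1,-4,-5,-7,-6,-2,-1]
done. lo=5 hi=5; v=[-18,-20,-12,-15,-10,-9,1,-4,-5,-7,-6,-2,-1]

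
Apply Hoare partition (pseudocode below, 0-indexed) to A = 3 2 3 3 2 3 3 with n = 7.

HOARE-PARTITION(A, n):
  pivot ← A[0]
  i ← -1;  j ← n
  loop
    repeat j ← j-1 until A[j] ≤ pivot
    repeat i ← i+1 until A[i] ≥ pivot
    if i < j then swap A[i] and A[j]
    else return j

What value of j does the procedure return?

pivot = A[0] = 3; i = -1, j = 7
j→6 (A[6]=3≤3), i→0 (A[0]=3≥3); i<j, swap → 3 2 3 3 2 3 3
j→5 (A[5]=3≤3), i→2 (A[2]=3≥3); i<j, swap → 3 2 3 3 2 3 3
j→4 (A[4]=2≤3), i→3 (A[3]=3≥3); i<j, swap → 3 2 3 2 3 3 3
j→3, i→4; i≥j, return j=3. A = 3 2 3 2 3 3 3

3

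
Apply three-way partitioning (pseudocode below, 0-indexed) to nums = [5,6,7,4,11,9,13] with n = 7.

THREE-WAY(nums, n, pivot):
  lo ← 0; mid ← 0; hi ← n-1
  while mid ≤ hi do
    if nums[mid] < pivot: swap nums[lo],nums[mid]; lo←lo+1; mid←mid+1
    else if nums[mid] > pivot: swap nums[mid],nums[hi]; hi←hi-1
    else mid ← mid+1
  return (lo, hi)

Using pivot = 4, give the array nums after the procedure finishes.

pivot = 4; lo=0, mid=0, hi=6
nums[mid]=5>4: swap nums[0],nums[6]; hi=5 → [13,6,7,4,11,9,5]
nums[mid]=13>4: swap nums[0],nums[5]; hi=4 → [9,6,7,4,11,13,5]
nums[mid]=9>4: swap nums[0],nums[4]; hi=3 → [11,6,7,4,9,13,5]
nums[mid]=11>4: swap nums[0],nums[3]; hi=2 → [4,6,7,11,9,13,5]
nums[mid]=4=4: mid=1
nums[mid]=6>4: swap nums[1],nums[2]; hi=1 → [4,7,6,11,9,13,5]
nums[mid]=7>4: swap nums[1],nums[1]; hi=0 → [4,7,6,11,9,13,5]
end: lo=0, hi=0; nums = [4,7,6,11,9,13,5]

[4,7,6,11,9,13,5]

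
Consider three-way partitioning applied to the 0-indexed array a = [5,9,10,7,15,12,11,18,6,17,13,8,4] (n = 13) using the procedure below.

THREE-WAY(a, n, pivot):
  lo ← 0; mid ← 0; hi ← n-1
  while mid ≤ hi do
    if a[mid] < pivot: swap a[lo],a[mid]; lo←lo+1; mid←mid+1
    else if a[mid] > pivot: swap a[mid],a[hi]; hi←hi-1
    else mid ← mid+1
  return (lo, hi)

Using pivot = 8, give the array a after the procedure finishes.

[5,4,7,6,8,11,18,12,17,13,15,10,9]

pivot = 8; lo=0, mid=0, hi=12
a[mid]=5<8: swap a[0],a[0]; lo=1,mid=1 → [5,9,10,7,15,12,11,18,6,17,13,8,4]
a[mid]=9>8: swap a[1],a[12]; hi=11 → [5,4,10,7,15,12,11,18,6,17,13,8,9]
a[mid]=4<8: swap a[1],a[1]; lo=2,mid=2 → [5,4,10,7,15,12,11,18,6,17,13,8,9]
a[mid]=10>8: swap a[2],a[11]; hi=10 → [5,4,8,7,15,12,11,18,6,17,13,10,9]
a[mid]=8=8: mid=3
a[mid]=7<8: swap a[2],a[3]; lo=3,mid=4 → [5,4,7,8,15,12,11,18,6,17,13,10,9]
a[mid]=15>8: swap a[4],a[10]; hi=9 → [5,4,7,8,13,12,11,18,6,17,15,10,9]
a[mid]=13>8: swap a[4],a[9]; hi=8 → [5,4,7,8,17,12,11,18,6,13,15,10,9]
a[mid]=17>8: swap a[4],a[8]; hi=7 → [5,4,7,8,6,12,11,18,17,13,15,10,9]
a[mid]=6<8: swap a[3],a[4]; lo=4,mid=5 → [5,4,7,6,8,12,11,18,17,13,15,10,9]
a[mid]=12>8: swap a[5],a[7]; hi=6 → [5,4,7,6,8,18,11,12,17,13,15,10,9]
a[mid]=18>8: swap a[5],a[6]; hi=5 → [5,4,7,6,8,11,18,12,17,13,15,10,9]
a[mid]=11>8: swap a[5],a[5]; hi=4 → [5,4,7,6,8,11,18,12,17,13,15,10,9]
end: lo=4, hi=4; a = [5,4,7,6,8,11,18,12,17,13,15,10,9]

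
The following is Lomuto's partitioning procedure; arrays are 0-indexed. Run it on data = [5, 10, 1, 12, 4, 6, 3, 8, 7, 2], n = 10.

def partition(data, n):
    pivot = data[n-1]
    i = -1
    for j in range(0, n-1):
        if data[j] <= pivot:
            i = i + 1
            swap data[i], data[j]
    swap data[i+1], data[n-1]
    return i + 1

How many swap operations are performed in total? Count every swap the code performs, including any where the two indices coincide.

2

pivot = data[9] = 2; i = -1
j=0: data[0]=5 > 2 → no swap
j=1: data[1]=10 > 2 → no swap
j=2: data[2]=1 ≤ 2 → i=0, swap data[0],data[2] → [1, 10, 5, 12, 4, 6, 3, 8, 7, 2]
j=3: data[3]=12 > 2 → no swap
j=4: data[4]=4 > 2 → no swap
j=5: data[5]=6 > 2 → no swap
j=6: data[6]=3 > 2 → no swap
j=7: data[7]=8 > 2 → no swap
j=8: data[8]=7 > 2 → no swap
final swap data[1],data[9] → [1, 2, 5, 12, 4, 6, 3, 8, 7, 10]; return 1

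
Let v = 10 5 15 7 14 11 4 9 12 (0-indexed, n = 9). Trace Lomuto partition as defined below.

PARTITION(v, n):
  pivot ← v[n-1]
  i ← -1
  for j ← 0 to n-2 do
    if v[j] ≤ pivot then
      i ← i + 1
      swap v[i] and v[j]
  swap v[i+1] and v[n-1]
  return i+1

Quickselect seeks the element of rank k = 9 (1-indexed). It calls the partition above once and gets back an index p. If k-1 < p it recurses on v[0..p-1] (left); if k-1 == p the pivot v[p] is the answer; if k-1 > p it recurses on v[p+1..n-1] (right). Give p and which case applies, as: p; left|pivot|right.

6; right

pivot = v[8] = 12; i = -1
j=0: v[0]=10 ≤ 12 → i=0, swap v[0],v[0] (no change) → 10 5 15 7 14 11 4 9 12
j=1: v[1]=5 ≤ 12 → i=1, swap v[1],v[1] (no change) → 10 5 15 7 14 11 4 9 12
j=2: v[2]=15 > 12 → no swap
j=3: v[3]=7 ≤ 12 → i=2, swap v[2],v[3] → 10 5 7 15 14 11 4 9 12
j=4: v[4]=14 > 12 → no swap
j=5: v[5]=11 ≤ 12 → i=3, swap v[3],v[5] → 10 5 7 11 14 15 4 9 12
j=6: v[6]=4 ≤ 12 → i=4, swap v[4],v[6] → 10 5 7 11 4 15 14 9 12
j=7: v[7]=9 ≤ 12 → i=5, swap v[5],v[7] → 10 5 7 11 4 9 14 15 12
final swap v[6],v[8] → 10 5 7 11 4 9 12 15 14; return 6
p = 6; k-1 = 8 > 6 ⇒ right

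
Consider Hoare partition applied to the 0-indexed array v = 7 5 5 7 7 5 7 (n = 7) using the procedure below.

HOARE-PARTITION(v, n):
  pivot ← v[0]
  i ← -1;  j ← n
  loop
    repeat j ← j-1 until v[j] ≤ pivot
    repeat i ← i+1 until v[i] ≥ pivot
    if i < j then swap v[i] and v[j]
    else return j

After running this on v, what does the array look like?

pivot=7
j stops at 6 (7), i stops at 0 (7); swap ⇒ 7 5 5 7 7 5 7
j stops at 5 (5), i stops at 3 (7); swap ⇒ 7 5 5 5 7 7 7
j stops at 4, i stops at 4; i≥j ⇒ return 4. v=7 5 5 5 7 7 7

7 5 5 5 7 7 7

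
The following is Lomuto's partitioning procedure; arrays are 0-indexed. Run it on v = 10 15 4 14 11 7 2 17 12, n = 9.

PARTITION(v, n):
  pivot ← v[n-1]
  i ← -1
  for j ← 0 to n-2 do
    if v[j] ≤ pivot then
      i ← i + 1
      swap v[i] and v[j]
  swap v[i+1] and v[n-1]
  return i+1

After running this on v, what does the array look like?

pivot = v[8] = 12; i = -1
j=0: v[0]=10 ≤ 12 → i=0, swap v[0],v[0] (no change) → 10 15 4 14 11 7 2 17 12
j=1: v[1]=15 > 12 → no swap
j=2: v[2]=4 ≤ 12 → i=1, swap v[1],v[2] → 10 4 15 14 11 7 2 17 12
j=3: v[3]=14 > 12 → no swap
j=4: v[4]=11 ≤ 12 → i=2, swap v[2],v[4] → 10 4 11 14 15 7 2 17 12
j=5: v[5]=7 ≤ 12 → i=3, swap v[3],v[5] → 10 4 11 7 15 14 2 17 12
j=6: v[6]=2 ≤ 12 → i=4, swap v[4],v[6] → 10 4 11 7 2 14 15 17 12
j=7: v[7]=17 > 12 → no swap
final swap v[5],v[8] → 10 4 11 7 2 12 15 17 14; return 5

10 4 11 7 2 12 15 17 14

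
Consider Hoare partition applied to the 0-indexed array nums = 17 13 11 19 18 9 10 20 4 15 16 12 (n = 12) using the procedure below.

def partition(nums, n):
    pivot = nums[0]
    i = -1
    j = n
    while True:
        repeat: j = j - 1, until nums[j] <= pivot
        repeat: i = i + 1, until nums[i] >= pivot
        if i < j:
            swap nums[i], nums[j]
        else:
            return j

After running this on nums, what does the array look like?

12 13 11 16 15 9 10 4 20 18 19 17

pivot = nums[0] = 17; i = -1, j = 12
j→11 (nums[11]=12≤17), i→0 (nums[0]=17≥17); i<j, swap → 12 13 11 19 18 9 10 20 4 15 16 17
j→10 (nums[10]=16≤17), i→3 (nums[3]=19≥17); i<j, swap → 12 13 11 16 18 9 10 20 4 15 19 17
j→9 (nums[9]=15≤17), i→4 (nums[4]=18≥17); i<j, swap → 12 13 11 16 15 9 10 20 4 18 19 17
j→8 (nums[8]=4≤17), i→7 (nums[7]=20≥17); i<j, swap → 12 13 11 16 15 9 10 4 20 18 19 17
j→7, i→8; i≥j, return j=7. nums = 12 13 11 16 15 9 10 4 20 18 19 17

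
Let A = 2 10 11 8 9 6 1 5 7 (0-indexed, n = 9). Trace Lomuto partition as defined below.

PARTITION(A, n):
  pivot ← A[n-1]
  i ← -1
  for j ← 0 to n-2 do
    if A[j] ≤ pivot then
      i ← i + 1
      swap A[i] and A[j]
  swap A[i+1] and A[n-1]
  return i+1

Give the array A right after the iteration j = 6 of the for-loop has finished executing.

2 6 1 8 9 10 11 5 7

pivot = A[8] = 7; i = -1
j=0: A[0]=2 ≤ 7 → i=0, swap A[0],A[0] (no change) → 2 10 11 8 9 6 1 5 7
j=1: A[1]=10 > 7 → no swap
j=2: A[2]=11 > 7 → no swap
j=3: A[3]=8 > 7 → no swap
j=4: A[4]=9 > 7 → no swap
j=5: A[5]=6 ≤ 7 → i=1, swap A[1],A[5] → 2 6 11 8 9 10 1 5 7
j=6: A[6]=1 ≤ 7 → i=2, swap A[2],A[6] → 2 6 1 8 9 10 11 5 7
(after j=6) A = 2 6 1 8 9 10 11 5 7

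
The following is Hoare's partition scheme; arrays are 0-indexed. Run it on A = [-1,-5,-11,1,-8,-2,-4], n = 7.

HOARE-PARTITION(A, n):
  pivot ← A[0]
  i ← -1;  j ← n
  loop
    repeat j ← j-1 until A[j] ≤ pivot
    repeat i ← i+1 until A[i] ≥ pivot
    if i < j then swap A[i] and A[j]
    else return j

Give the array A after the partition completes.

[-4,-5,-11,-2,-8,1,-1]

pivot=-1
j stops at 6 (-4), i stops at 0 (-1); swap ⇒ [-4,-5,-11,1,-8,-2,-1]
j stops at 5 (-2), i stops at 3 (1); swap ⇒ [-4,-5,-11,-2,-8,1,-1]
j stops at 4, i stops at 5; i≥j ⇒ return 4. A=[-4,-5,-11,-2,-8,1,-1]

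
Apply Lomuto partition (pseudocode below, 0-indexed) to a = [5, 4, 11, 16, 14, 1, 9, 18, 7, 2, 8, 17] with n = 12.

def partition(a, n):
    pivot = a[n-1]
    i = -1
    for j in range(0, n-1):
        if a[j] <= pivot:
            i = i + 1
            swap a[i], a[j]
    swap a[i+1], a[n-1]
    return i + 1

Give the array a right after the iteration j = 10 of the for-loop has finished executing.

[5, 4, 11, 16, 14, 1, 9, 7, 2, 8, 18, 17]

pivot = a[11] = 17; i = -1
j=0: a[0]=5 ≤ 17 → i=0, swap a[0],a[0] (no change) → [5, 4, 11, 16, 14, 1, 9, 18, 7, 2, 8, 17]
j=1: a[1]=4 ≤ 17 → i=1, swap a[1],a[1] (no change) → [5, 4, 11, 16, 14, 1, 9, 18, 7, 2, 8, 17]
j=2: a[2]=11 ≤ 17 → i=2, swap a[2],a[2] (no change) → [5, 4, 11, 16, 14, 1, 9, 18, 7, 2, 8, 17]
j=3: a[3]=16 ≤ 17 → i=3, swap a[3],a[3] (no change) → [5, 4, 11, 16, 14, 1, 9, 18, 7, 2, 8, 17]
j=4: a[4]=14 ≤ 17 → i=4, swap a[4],a[4] (no change) → [5, 4, 11, 16, 14, 1, 9, 18, 7, 2, 8, 17]
j=5: a[5]=1 ≤ 17 → i=5, swap a[5],a[5] (no change) → [5, 4, 11, 16, 14, 1, 9, 18, 7, 2, 8, 17]
j=6: a[6]=9 ≤ 17 → i=6, swap a[6],a[6] (no change) → [5, 4, 11, 16, 14, 1, 9, 18, 7, 2, 8, 17]
j=7: a[7]=18 > 17 → no swap
j=8: a[8]=7 ≤ 17 → i=7, swap a[7],a[8] → [5, 4, 11, 16, 14, 1, 9, 7, 18, 2, 8, 17]
j=9: a[9]=2 ≤ 17 → i=8, swap a[8],a[9] → [5, 4, 11, 16, 14, 1, 9, 7, 2, 18, 8, 17]
j=10: a[10]=8 ≤ 17 → i=9, swap a[9],a[10] → [5, 4, 11, 16, 14, 1, 9, 7, 2, 8, 18, 17]
(after j=10) a = [5, 4, 11, 16, 14, 1, 9, 7, 2, 8, 18, 17]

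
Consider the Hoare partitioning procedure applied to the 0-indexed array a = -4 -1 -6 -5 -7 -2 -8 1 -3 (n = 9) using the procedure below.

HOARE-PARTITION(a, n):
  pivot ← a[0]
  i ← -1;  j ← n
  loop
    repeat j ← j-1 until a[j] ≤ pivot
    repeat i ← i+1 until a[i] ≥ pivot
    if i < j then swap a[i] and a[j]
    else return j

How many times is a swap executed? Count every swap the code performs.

2

pivot = a[0] = -4; i = -1, j = 9
j→6 (a[6]=-8≤-4), i→0 (a[0]=-4≥-4); i<j, swap → -8 -1 -6 -5 -7 -2 -4 1 -3
j→4 (a[4]=-7≤-4), i→1 (a[1]=-1≥-4); i<j, swap → -8 -7 -6 -5 -1 -2 -4 1 -3
j→3, i→4; i≥j, return j=3. a = -8 -7 -6 -5 -1 -2 -4 1 -3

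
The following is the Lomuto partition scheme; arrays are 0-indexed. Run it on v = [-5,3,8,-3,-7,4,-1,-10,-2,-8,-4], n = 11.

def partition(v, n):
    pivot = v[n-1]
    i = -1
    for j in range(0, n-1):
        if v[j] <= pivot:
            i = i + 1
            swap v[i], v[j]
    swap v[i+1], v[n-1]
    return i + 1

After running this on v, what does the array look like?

pivot = v[10] = -4; i = -1
j=0: v[0]=-5 ≤ -4 → i=0, swap v[0],v[0] (no change) → [-5,3,8,-3,-7,4,-1,-10,-2,-8,-4]
j=1: v[1]=3 > -4 → no swap
j=2: v[2]=8 > -4 → no swap
j=3: v[3]=-3 > -4 → no swap
j=4: v[4]=-7 ≤ -4 → i=1, swap v[1],v[4] → [-5,-7,8,-3,3,4,-1,-10,-2,-8,-4]
j=5: v[5]=4 > -4 → no swap
j=6: v[6]=-1 > -4 → no swap
j=7: v[7]=-10 ≤ -4 → i=2, swap v[2],v[7] → [-5,-7,-10,-3,3,4,-1,8,-2,-8,-4]
j=8: v[8]=-2 > -4 → no swap
j=9: v[9]=-8 ≤ -4 → i=3, swap v[3],v[9] → [-5,-7,-10,-8,3,4,-1,8,-2,-3,-4]
final swap v[4],v[10] → [-5,-7,-10,-8,-4,4,-1,8,-2,-3,3]; return 4

[-5,-7,-10,-8,-4,4,-1,8,-2,-3,3]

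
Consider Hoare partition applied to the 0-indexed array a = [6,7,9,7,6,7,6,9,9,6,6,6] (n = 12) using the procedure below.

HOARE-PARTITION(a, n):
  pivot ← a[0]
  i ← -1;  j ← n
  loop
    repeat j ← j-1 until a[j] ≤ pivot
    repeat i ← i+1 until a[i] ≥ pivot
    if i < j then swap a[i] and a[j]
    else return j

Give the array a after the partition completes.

pivot = a[0] = 6; i = -1, j = 12
j→11 (a[11]=6≤6), i→0 (a[0]=6≥6); i<j, swap → [6,7,9,7,6,7,6,9,9,6,6,6]
j→10 (a[10]=6≤6), i→1 (a[1]=7≥6); i<j, swap → [6,6,9,7,6,7,6,9,9,6,7,6]
j→9 (a[9]=6≤6), i→2 (a[2]=9≥6); i<j, swap → [6,6,6,7,6,7,6,9,9,9,7,6]
j→6 (a[6]=6≤6), i→3 (a[3]=7≥6); i<j, swap → [6,6,6,6,6,7,7,9,9,9,7,6]
j→4, i→4; i≥j, return j=4. a = [6,6,6,6,6,7,7,9,9,9,7,6]

[6,6,6,6,6,7,7,9,9,9,7,6]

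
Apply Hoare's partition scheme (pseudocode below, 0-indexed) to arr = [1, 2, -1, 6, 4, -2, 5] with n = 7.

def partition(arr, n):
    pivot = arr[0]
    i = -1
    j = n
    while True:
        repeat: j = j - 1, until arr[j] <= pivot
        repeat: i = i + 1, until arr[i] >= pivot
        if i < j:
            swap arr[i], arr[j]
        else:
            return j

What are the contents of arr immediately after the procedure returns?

pivot = arr[0] = 1; i = -1, j = 7
j→5 (arr[5]=-2≤1), i→0 (arr[0]=1≥1); i<j, swap → [-2, 2, -1, 6, 4, 1, 5]
j→2 (arr[2]=-1≤1), i→1 (arr[1]=2≥1); i<j, swap → [-2, -1, 2, 6, 4, 1, 5]
j→1, i→2; i≥j, return j=1. arr = [-2, -1, 2, 6, 4, 1, 5]

[-2, -1, 2, 6, 4, 1, 5]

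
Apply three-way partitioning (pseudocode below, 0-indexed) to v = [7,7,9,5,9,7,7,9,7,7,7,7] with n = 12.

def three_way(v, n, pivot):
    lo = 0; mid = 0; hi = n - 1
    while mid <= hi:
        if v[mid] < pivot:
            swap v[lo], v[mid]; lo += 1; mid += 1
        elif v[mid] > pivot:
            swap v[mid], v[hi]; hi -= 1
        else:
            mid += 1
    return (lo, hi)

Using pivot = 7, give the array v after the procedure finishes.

[5,7,7,7,7,7,7,7,7,9,9,9]

lo=0 mid=0 hi=11
7=7: mid=1
7=7: mid=2
9>7: swap(2,11), hi=10 ⇒ [7,7,7,5,9,7,7,9,7,7,7,9]
7=7: mid=3
5<7: swap(0,3), lo=1 mid=4 ⇒ [5,7,7,7,9,7,7,9,7,7,7,9]
9>7: swap(4,10), hi=9 ⇒ [5,7,7,7,7,7,7,9,7,7,9,9]
7=7: mid=5
7=7: mid=6
7=7: mid=7
9>7: swap(7,9), hi=8 ⇒ [5,7,7,7,7,7,7,7,7,9,9,9]
7=7: mid=8
7=7: mid=9
done. lo=1 hi=8; v=[5,7,7,7,7,7,7,7,7,9,9,9]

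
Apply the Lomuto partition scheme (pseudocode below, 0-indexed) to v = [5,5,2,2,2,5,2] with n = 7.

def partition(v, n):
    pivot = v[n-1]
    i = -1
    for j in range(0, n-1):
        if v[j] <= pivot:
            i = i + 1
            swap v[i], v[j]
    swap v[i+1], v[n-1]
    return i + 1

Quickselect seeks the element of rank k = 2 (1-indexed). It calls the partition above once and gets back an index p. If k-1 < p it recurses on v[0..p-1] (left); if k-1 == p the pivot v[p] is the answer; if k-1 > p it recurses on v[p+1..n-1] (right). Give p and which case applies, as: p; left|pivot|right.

3; left

pivot=2, i=-1
j=0: 5>2, skip
j=1: 5>2, skip
j=2: 2≤2, i=0, swap(0,2) ⇒ [2,5,5,2,2,5,2]
j=3: 2≤2, i=1, swap(1,3) ⇒ [2,2,5,5,2,5,2]
j=4: 2≤2, i=2, swap(2,4) ⇒ [2,2,2,5,5,5,2]
j=5: 5>2, skip
swap(3,6) ⇒ [2,2,2,2,5,5,5]; return 3
p = 3; k-1 = 1 < 3 ⇒ left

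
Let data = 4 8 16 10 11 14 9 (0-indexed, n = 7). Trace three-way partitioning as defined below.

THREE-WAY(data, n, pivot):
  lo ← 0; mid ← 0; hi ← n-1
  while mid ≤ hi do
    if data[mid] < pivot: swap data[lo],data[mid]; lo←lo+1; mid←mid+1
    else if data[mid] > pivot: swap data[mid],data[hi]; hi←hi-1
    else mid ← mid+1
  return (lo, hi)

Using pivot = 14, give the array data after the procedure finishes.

4 8 9 10 11 14 16

lo=0 mid=0 hi=6
4<14: swap(0,0), lo=1 mid=1 ⇒ 4 8 16 10 11 14 9
8<14: swap(1,1), lo=2 mid=2 ⇒ 4 8 16 10 11 14 9
16>14: swap(2,6), hi=5 ⇒ 4 8 9 10 11 14 16
9<14: swap(2,2), lo=3 mid=3 ⇒ 4 8 9 10 11 14 16
10<14: swap(3,3), lo=4 mid=4 ⇒ 4 8 9 10 11 14 16
11<14: swap(4,4), lo=5 mid=5 ⇒ 4 8 9 10 11 14 16
14=14: mid=6
done. lo=5 hi=5; data=4 8 9 10 11 14 16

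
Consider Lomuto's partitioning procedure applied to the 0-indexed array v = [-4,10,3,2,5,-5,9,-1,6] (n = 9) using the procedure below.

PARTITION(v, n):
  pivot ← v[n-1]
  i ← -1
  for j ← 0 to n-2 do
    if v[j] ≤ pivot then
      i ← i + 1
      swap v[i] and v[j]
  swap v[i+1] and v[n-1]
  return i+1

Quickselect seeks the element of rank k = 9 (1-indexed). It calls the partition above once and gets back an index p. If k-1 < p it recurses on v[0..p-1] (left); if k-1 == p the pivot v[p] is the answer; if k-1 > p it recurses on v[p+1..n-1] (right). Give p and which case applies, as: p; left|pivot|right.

6; right

pivot = v[8] = 6; i = -1
j=0: v[0]=-4 ≤ 6 → i=0, swap v[0],v[0] (no change) → [-4,10,3,2,5,-5,9,-1,6]
j=1: v[1]=10 > 6 → no swap
j=2: v[2]=3 ≤ 6 → i=1, swap v[1],v[2] → [-4,3,10,2,5,-5,9,-1,6]
j=3: v[3]=2 ≤ 6 → i=2, swap v[2],v[3] → [-4,3,2,10,5,-5,9,-1,6]
j=4: v[4]=5 ≤ 6 → i=3, swap v[3],v[4] → [-4,3,2,5,10,-5,9,-1,6]
j=5: v[5]=-5 ≤ 6 → i=4, swap v[4],v[5] → [-4,3,2,5,-5,10,9,-1,6]
j=6: v[6]=9 > 6 → no swap
j=7: v[7]=-1 ≤ 6 → i=5, swap v[5],v[7] → [-4,3,2,5,-5,-1,9,10,6]
final swap v[6],v[8] → [-4,3,2,5,-5,-1,6,10,9]; return 6
p = 6; k-1 = 8 > 6 ⇒ right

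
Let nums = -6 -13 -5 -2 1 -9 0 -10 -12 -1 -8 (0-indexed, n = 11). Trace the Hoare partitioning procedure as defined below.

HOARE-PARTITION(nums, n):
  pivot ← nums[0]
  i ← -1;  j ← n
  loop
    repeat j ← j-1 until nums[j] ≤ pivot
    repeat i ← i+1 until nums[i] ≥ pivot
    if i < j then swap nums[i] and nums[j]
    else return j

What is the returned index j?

pivot=-6
j stops at 10 (-8), i stops at 0 (-6); swap ⇒ -8 -13 -5 -2 1 -9 0 -10 -12 -1 -6
j stops at 8 (-12), i stops at 2 (-5); swap ⇒ -8 -13 -12 -2 1 -9 0 -10 -5 -1 -6
j stops at 7 (-10), i stops at 3 (-2); swap ⇒ -8 -13 -12 -10 1 -9 0 -2 -5 -1 -6
j stops at 5 (-9), i stops at 4 (1); swap ⇒ -8 -13 -12 -10 -9 1 0 -2 -5 -1 -6
j stops at 4, i stops at 5; i≥j ⇒ return 4. nums=-8 -13 -12 -10 -9 1 0 -2 -5 -1 -6

4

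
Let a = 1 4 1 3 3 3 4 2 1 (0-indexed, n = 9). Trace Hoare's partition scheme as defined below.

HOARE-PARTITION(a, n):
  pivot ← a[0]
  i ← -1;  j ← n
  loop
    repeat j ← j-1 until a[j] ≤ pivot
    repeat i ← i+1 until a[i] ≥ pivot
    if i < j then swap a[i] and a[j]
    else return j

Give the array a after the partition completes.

pivot=1
j stops at 8 (1), i stops at 0 (1); swap ⇒ 1 4 1 3 3 3 4 2 1
j stops at 2 (1), i stops at 1 (4); swap ⇒ 1 1 4 3 3 3 4 2 1
j stops at 1, i stops at 2; i≥j ⇒ return 1. a=1 1 4 3 3 3 4 2 1

1 1 4 3 3 3 4 2 1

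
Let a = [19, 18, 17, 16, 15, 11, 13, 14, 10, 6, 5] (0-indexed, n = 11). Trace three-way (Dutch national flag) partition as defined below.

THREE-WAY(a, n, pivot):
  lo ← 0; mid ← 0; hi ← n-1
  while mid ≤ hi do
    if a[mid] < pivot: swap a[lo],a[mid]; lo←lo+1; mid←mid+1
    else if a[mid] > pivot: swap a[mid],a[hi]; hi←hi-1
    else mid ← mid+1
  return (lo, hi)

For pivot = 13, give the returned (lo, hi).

(4, 4)

pivot = 13; lo=0, mid=0, hi=10
a[mid]=19>13: swap a[0],a[10]; hi=9 → [5, 18, 17, 16, 15, 11, 13, 14, 10, 6, 19]
a[mid]=5<13: swap a[0],a[0]; lo=1,mid=1 → [5, 18, 17, 16, 15, 11, 13, 14, 10, 6, 19]
a[mid]=18>13: swap a[1],a[9]; hi=8 → [5, 6, 17, 16, 15, 11, 13, 14, 10, 18, 19]
a[mid]=6<13: swap a[1],a[1]; lo=2,mid=2 → [5, 6, 17, 16, 15, 11, 13, 14, 10, 18, 19]
a[mid]=17>13: swap a[2],a[8]; hi=7 → [5, 6, 10, 16, 15, 11, 13, 14, 17, 18, 19]
a[mid]=10<13: swap a[2],a[2]; lo=3,mid=3 → [5, 6, 10, 16, 15, 11, 13, 14, 17, 18, 19]
a[mid]=16>13: swap a[3],a[7]; hi=6 → [5, 6, 10, 14, 15, 11, 13, 16, 17, 18, 19]
a[mid]=14>13: swap a[3],a[6]; hi=5 → [5, 6, 10, 13, 15, 11, 14, 16, 17, 18, 19]
a[mid]=13=13: mid=4
a[mid]=15>13: swap a[4],a[5]; hi=4 → [5, 6, 10, 13, 11, 15, 14, 16, 17, 18, 19]
a[mid]=11<13: swap a[3],a[4]; lo=4,mid=5 → [5, 6, 10, 11, 13, 15, 14, 16, 17, 18, 19]
end: lo=4, hi=4; a = [5, 6, 10, 11, 13, 15, 14, 16, 17, 18, 19]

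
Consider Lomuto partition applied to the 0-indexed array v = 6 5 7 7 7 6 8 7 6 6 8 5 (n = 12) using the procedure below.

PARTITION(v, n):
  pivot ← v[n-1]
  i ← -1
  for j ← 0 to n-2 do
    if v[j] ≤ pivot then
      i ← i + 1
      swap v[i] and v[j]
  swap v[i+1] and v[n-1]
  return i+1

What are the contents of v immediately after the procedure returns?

pivot = v[11] = 5; i = -1
j=0: v[0]=6 > 5 → no swap
j=1: v[1]=5 ≤ 5 → i=0, swap v[0],v[1] → 5 6 7 7 7 6 8 7 6 6 8 5
j=2: v[2]=7 > 5 → no swap
j=3: v[3]=7 > 5 → no swap
j=4: v[4]=7 > 5 → no swap
j=5: v[5]=6 > 5 → no swap
j=6: v[6]=8 > 5 → no swap
j=7: v[7]=7 > 5 → no swap
j=8: v[8]=6 > 5 → no swap
j=9: v[9]=6 > 5 → no swap
j=10: v[10]=8 > 5 → no swap
final swap v[1],v[11] → 5 5 7 7 7 6 8 7 6 6 8 6; return 1

5 5 7 7 7 6 8 7 6 6 8 6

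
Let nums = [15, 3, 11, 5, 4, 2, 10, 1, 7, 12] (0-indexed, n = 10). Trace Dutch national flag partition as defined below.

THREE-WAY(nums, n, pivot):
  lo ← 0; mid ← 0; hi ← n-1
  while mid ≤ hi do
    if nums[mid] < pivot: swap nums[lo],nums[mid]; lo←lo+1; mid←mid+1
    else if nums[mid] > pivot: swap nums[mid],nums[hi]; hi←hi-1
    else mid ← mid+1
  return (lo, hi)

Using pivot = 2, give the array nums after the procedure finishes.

lo=0 mid=0 hi=9
15>2: swap(0,9), hi=8 ⇒ [12, 3, 11, 5, 4, 2, 10, 1, 7, 15]
12>2: swap(0,8), hi=7 ⇒ [7, 3, 11, 5, 4, 2, 10, 1, 12, 15]
7>2: swap(0,7), hi=6 ⇒ [1, 3, 11, 5, 4, 2, 10, 7, 12, 15]
1<2: swap(0,0), lo=1 mid=1 ⇒ [1, 3, 11, 5, 4, 2, 10, 7, 12, 15]
3>2: swap(1,6), hi=5 ⇒ [1, 10, 11, 5, 4, 2, 3, 7, 12, 15]
10>2: swap(1,5), hi=4 ⇒ [1, 2, 11, 5, 4, 10, 3, 7, 12, 15]
2=2: mid=2
11>2: swap(2,4), hi=3 ⇒ [1, 2, 4, 5, 11, 10, 3, 7, 12, 15]
4>2: swap(2,3), hi=2 ⇒ [1, 2, 5, 4, 11, 10, 3, 7, 12, 15]
5>2: swap(2,2), hi=1 ⇒ [1, 2, 5, 4, 11, 10, 3, 7, 12, 15]
done. lo=1 hi=1; nums=[1, 2, 5, 4, 11, 10, 3, 7, 12, 15]

[1, 2, 5, 4, 11, 10, 3, 7, 12, 15]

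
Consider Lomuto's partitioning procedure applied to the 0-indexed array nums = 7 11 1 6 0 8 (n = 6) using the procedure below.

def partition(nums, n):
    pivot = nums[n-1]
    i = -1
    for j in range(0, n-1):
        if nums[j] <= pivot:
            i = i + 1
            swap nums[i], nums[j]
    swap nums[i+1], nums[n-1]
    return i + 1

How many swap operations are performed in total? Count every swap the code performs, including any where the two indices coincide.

5

pivot = nums[5] = 8; i = -1
j=0: nums[0]=7 ≤ 8 → i=0, swap nums[0],nums[0] (no change) → 7 11 1 6 0 8
j=1: nums[1]=11 > 8 → no swap
j=2: nums[2]=1 ≤ 8 → i=1, swap nums[1],nums[2] → 7 1 11 6 0 8
j=3: nums[3]=6 ≤ 8 → i=2, swap nums[2],nums[3] → 7 1 6 11 0 8
j=4: nums[4]=0 ≤ 8 → i=3, swap nums[3],nums[4] → 7 1 6 0 11 8
final swap nums[4],nums[5] → 7 1 6 0 8 11; return 4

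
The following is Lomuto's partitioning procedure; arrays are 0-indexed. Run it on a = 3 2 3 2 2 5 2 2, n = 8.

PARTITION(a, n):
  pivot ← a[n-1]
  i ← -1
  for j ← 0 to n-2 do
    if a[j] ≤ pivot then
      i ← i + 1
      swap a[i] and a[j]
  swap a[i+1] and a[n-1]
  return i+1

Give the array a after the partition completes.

2 2 2 2 2 5 3 3

pivot=2, i=-1
j=0: 3>2, skip
j=1: 2≤2, i=0, swap(0,1) ⇒ 2 3 3 2 2 5 2 2
j=2: 3>2, skip
j=3: 2≤2, i=1, swap(1,3) ⇒ 2 2 3 3 2 5 2 2
j=4: 2≤2, i=2, swap(2,4) ⇒ 2 2 2 3 3 5 2 2
j=5: 5>2, skip
j=6: 2≤2, i=3, swap(3,6) ⇒ 2 2 2 2 3 5 3 2
swap(4,7) ⇒ 2 2 2 2 2 5 3 3; return 4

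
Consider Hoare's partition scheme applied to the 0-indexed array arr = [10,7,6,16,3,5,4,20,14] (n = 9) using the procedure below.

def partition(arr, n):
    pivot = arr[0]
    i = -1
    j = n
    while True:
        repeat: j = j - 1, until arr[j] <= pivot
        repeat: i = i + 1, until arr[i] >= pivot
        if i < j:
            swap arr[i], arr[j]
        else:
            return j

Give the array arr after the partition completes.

[4,7,6,5,3,16,10,20,14]

pivot = arr[0] = 10; i = -1, j = 9
j→6 (arr[6]=4≤10), i→0 (arr[0]=10≥10); i<j, swap → [4,7,6,16,3,5,10,20,14]
j→5 (arr[5]=5≤10), i→3 (arr[3]=16≥10); i<j, swap → [4,7,6,5,3,16,10,20,14]
j→4, i→5; i≥j, return j=4. arr = [4,7,6,5,3,16,10,20,14]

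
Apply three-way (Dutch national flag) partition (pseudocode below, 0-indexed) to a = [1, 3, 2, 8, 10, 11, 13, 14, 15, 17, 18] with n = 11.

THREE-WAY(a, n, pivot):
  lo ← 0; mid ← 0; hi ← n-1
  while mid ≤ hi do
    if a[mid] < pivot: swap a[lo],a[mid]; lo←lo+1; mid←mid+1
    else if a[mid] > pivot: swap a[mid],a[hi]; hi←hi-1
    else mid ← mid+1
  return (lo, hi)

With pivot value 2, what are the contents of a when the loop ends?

lo=0 mid=0 hi=10
1<2: swap(0,0), lo=1 mid=1 ⇒ [1, 3, 2, 8, 10, 11, 13, 14, 15, 17, 18]
3>2: swap(1,10), hi=9 ⇒ [1, 18, 2, 8, 10, 11, 13, 14, 15, 17, 3]
18>2: swap(1,9), hi=8 ⇒ [1, 17, 2, 8, 10, 11, 13, 14, 15, 18, 3]
17>2: swap(1,8), hi=7 ⇒ [1, 15, 2, 8, 10, 11, 13, 14, 17, 18, 3]
15>2: swap(1,7), hi=6 ⇒ [1, 14, 2, 8, 10, 11, 13, 15, 17, 18, 3]
14>2: swap(1,6), hi=5 ⇒ [1, 13, 2, 8, 10, 11, 14, 15, 17, 18, 3]
13>2: swap(1,5), hi=4 ⇒ [1, 11, 2, 8, 10, 13, 14, 15, 17, 18, 3]
11>2: swap(1,4), hi=3 ⇒ [1, 10, 2, 8, 11, 13, 14, 15, 17, 18, 3]
10>2: swap(1,3), hi=2 ⇒ [1, 8, 2, 10, 11, 13, 14, 15, 17, 18, 3]
8>2: swap(1,2), hi=1 ⇒ [1, 2, 8, 10, 11, 13, 14, 15, 17, 18, 3]
2=2: mid=2
done. lo=1 hi=1; a=[1, 2, 8, 10, 11, 13, 14, 15, 17, 18, 3]

[1, 2, 8, 10, 11, 13, 14, 15, 17, 18, 3]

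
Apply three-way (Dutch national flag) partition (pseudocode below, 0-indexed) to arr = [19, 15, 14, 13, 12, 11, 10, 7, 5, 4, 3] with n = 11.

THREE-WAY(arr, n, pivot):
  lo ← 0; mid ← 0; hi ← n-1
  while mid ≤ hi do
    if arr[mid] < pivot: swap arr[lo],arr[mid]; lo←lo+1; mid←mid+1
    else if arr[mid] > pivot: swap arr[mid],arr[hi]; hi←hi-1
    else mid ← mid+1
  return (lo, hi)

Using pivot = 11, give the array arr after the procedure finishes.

pivot = 11; lo=0, mid=0, hi=10
arr[mid]=19>11: swap arr[0],arr[10]; hi=9 → [3, 15, 14, 13, 12, 11, 10, 7, 5, 4, 19]
arr[mid]=3<11: swap arr[0],arr[0]; lo=1,mid=1 → [3, 15, 14, 13, 12, 11, 10, 7, 5, 4, 19]
arr[mid]=15>11: swap arr[1],arr[9]; hi=8 → [3, 4, 14, 13, 12, 11, 10, 7, 5, 15, 19]
arr[mid]=4<11: swap arr[1],arr[1]; lo=2,mid=2 → [3, 4, 14, 13, 12, 11, 10, 7, 5, 15, 19]
arr[mid]=14>11: swap arr[2],arr[8]; hi=7 → [3, 4, 5, 13, 12, 11, 10, 7, 14, 15, 19]
arr[mid]=5<11: swap arr[2],arr[2]; lo=3,mid=3 → [3, 4, 5, 13, 12, 11, 10, 7, 14, 15, 19]
arr[mid]=13>11: swap arr[3],arr[7]; hi=6 → [3, 4, 5, 7, 12, 11, 10, 13, 14, 15, 19]
arr[mid]=7<11: swap arr[3],arr[3]; lo=4,mid=4 → [3, 4, 5, 7, 12, 11, 10, 13, 14, 15, 19]
arr[mid]=12>11: swap arr[4],arr[6]; hi=5 → [3, 4, 5, 7, 10, 11, 12, 13, 14, 15, 19]
arr[mid]=10<11: swap arr[4],arr[4]; lo=5,mid=5 → [3, 4, 5, 7, 10, 11, 12, 13, 14, 15, 19]
arr[mid]=11=11: mid=6
end: lo=5, hi=5; arr = [3, 4, 5, 7, 10, 11, 12, 13, 14, 15, 19]

[3, 4, 5, 7, 10, 11, 12, 13, 14, 15, 19]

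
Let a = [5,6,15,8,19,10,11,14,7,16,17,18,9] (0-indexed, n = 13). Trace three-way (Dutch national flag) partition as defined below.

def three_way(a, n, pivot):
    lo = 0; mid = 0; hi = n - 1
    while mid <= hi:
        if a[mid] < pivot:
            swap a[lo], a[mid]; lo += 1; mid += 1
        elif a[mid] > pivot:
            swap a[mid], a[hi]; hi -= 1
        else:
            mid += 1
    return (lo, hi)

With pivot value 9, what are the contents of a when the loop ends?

[5,6,8,7,9,11,14,10,16,17,18,19,15]

pivot = 9; lo=0, mid=0, hi=12
a[mid]=5<9: swap a[0],a[0]; lo=1,mid=1 → [5,6,15,8,19,10,11,14,7,16,17,18,9]
a[mid]=6<9: swap a[1],a[1]; lo=2,mid=2 → [5,6,15,8,19,10,11,14,7,16,17,18,9]
a[mid]=15>9: swap a[2],a[12]; hi=11 → [5,6,9,8,19,10,11,14,7,16,17,18,15]
a[mid]=9=9: mid=3
a[mid]=8<9: swap a[2],a[3]; lo=3,mid=4 → [5,6,8,9,19,10,11,14,7,16,17,18,15]
a[mid]=19>9: swap a[4],a[11]; hi=10 → [5,6,8,9,18,10,11,14,7,16,17,19,15]
a[mid]=18>9: swap a[4],a[10]; hi=9 → [5,6,8,9,17,10,11,14,7,16,18,19,15]
a[mid]=17>9: swap a[4],a[9]; hi=8 → [5,6,8,9,16,10,11,14,7,17,18,19,15]
a[mid]=16>9: swap a[4],a[8]; hi=7 → [5,6,8,9,7,10,11,14,16,17,18,19,15]
a[mid]=7<9: swap a[3],a[4]; lo=4,mid=5 → [5,6,8,7,9,10,11,14,16,17,18,19,15]
a[mid]=10>9: swap a[5],a[7]; hi=6 → [5,6,8,7,9,14,11,10,16,17,18,19,15]
a[mid]=14>9: swap a[5],a[6]; hi=5 → [5,6,8,7,9,11,14,10,16,17,18,19,15]
a[mid]=11>9: swap a[5],a[5]; hi=4 → [5,6,8,7,9,11,14,10,16,17,18,19,15]
end: lo=4, hi=4; a = [5,6,8,7,9,11,14,10,16,17,18,19,15]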